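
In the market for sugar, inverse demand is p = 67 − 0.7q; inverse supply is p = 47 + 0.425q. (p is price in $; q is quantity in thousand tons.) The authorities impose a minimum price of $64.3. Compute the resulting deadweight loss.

$109 thousand

Competitive equilibrium: 67 − 0.7q = 47 + 0.425q → q* = 17.7778, p* = 54.5556.
At the floor p = 64.3, quantity demanded = (67 − 64.3)/0.7 = 3.8571.
Sellers' marginal cost at q' = 3.8571: 47 + 0.425·3.8571 = 48.6393.
Δq = 17.7778 − 3.8571 = 13.9207; wedge = 64.3 − 48.6393 = 15.6607.
The triangle = ½ × 13.9207 × 15.6607 = $109 thousand.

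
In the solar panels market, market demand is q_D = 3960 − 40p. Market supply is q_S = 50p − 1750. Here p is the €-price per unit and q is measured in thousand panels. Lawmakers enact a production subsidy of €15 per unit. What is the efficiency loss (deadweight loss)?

In inverse form: demand p = 99 − 0.025q, supply p = 35 + 0.02q.
Competitive equilibrium: 99 − 0.025q = 35 + 0.02q → q* = 1422.2222, p* = 63.4444.
The subsidy lowers effective supply by 15: p = 20 + 0.02q.
New quantity: 99 − 0.025q = 20 + 0.02q → q' = 1755.5556.
Overproduction Δq = 1755.5556 − 1422.2222 = 333.3334; wedge = subsidy = 15.
The triangle = ½ × 333.3334 × 15 = €2500 thousand.

€2500 thousand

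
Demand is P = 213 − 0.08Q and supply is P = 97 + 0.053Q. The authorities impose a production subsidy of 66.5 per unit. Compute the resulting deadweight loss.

16625

Competitive equilibrium: 213 − 0.08Q = 97 + 0.053Q → Q* = 872.1805, P* = 143.2256.
The subsidy lowers effective supply by 66.5: P = 30.5 + 0.053Q.
New quantity: 213 − 0.08Q = 30.5 + 0.053Q → Q' = 1372.1805.
Overproduction ΔQ = 1372.1805 − 872.1805 = 500; wedge = subsidy = 66.5.
DWL = ½ × 500 × 66.5 = 16625.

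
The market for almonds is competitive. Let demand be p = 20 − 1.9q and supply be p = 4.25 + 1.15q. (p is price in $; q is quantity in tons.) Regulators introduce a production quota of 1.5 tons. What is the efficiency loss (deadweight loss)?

Competitive equilibrium: 20 − 1.9q = 4.25 + 1.15q → q* = 5.1639, p* = 10.1885.
At q = 1.5: demand price = 20 − 1.9·1.5 = 17.15; supply price = 4.25 + 1.15·1.5 = 5.975.
Δq = 5.1639 − 1.5 = 3.6639; wedge = 17.15 − 5.975 = 11.175.
Deadweight loss = ½ × 3.6639 × 11.175 = $20.47.

$20.47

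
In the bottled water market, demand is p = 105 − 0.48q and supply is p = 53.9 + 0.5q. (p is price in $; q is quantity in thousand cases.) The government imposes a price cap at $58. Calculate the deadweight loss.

$946.18 thousand

Competitive equilibrium: 105 − 0.48q = 53.9 + 0.5q → q* = 52.1429, p* = 79.9714.
At the ceiling p = 58, quantity supplied = (58 − 53.9)/0.5 = 8.2.
Willingness to pay at q' = 8.2: 105 − 0.48·8.2 = 101.064.
Δq = 52.1429 − 8.2 = 43.9429; wedge = 101.064 − 58 = 43.064.
Welfare loss = ½ × 43.9429 × 43.064 = $946.18 thousand.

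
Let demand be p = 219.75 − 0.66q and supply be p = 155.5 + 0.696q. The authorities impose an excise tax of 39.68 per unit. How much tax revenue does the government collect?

Competitive equilibrium: 219.75 − 0.66q = 155.5 + 0.696q → q* = 47.382, p* = 188.4779.
With the tax, the buyer price exceeds the seller price by 39.68: (219.75 − 0.66q) − (155.5 + 0.696q) = 39.68 → q' = 18.1195.
Tax revenue = 39.68 × 18.1195 = 718.98.

718.98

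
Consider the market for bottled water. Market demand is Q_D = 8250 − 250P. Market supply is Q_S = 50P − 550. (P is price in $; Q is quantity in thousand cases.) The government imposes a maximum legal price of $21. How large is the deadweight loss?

In inverse form: demand P = 33 − 0.004Q, supply P = 11 + 0.02Q.
Competitive equilibrium: 33 − 0.004Q = 11 + 0.02Q → Q* = 916.6667, P* = 29.3333.
At the ceiling P = 21, quantity supplied = (21 − 11)/0.02 = 500.
Willingness to pay at Q' = 500: 33 − 0.004·500 = 31.
ΔQ = 916.6667 − 500 = 416.6667; wedge = 31 − 21 = 10.
Deadweight loss = ½ × 416.6667 × 10 = $2083.33 thousand.

$2083.33 thousand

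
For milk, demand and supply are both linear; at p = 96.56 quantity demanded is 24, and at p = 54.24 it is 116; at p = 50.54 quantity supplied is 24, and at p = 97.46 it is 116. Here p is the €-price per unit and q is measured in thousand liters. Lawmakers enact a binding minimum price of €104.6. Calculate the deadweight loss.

Demand slope = (54.24 − 96.56)/(116 − 24) = −0.46, so p = 107.6 − 0.46q.
Supply slope = (97.46 − 50.54)/(116 − 24) = 0.51, so p = 38.3 + 0.51q.
Competitive equilibrium: 107.6 − 0.46q = 38.3 + 0.51q → q* = 71.4433, p* = 74.7361.
At the floor p = 104.6, quantity demanded = (107.6 − 104.6)/0.46 = 6.5217.
Sellers' marginal cost at q' = 6.5217: 38.3 + 0.51·6.5217 = 41.6261.
Δq = 71.4433 − 6.5217 = 64.9216; wedge = 104.6 − 41.6261 = 62.9739.
The triangle = ½ × 64.9216 × 62.9739 = €2044.18 thousand.

€2044.18 thousand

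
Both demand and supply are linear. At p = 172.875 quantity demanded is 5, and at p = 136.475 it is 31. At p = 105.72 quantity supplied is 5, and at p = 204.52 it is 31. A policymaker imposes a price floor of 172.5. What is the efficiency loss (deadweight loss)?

Demand slope = (136.475 − 172.875)/(31 − 5) = −1.4, so p = 179.875 − 1.4q.
Supply slope = (204.52 − 105.72)/(31 − 5) = 3.8, so p = 86.72 + 3.8q.
Competitive equilibrium: 179.875 − 1.4q = 86.72 + 3.8q → q* = 17.9144, p* = 154.7948.
At the floor p = 172.5, quantity demanded = (179.875 − 172.5)/1.4 = 5.2679.
Sellers' marginal cost at q' = 5.2679: 86.72 + 3.8·5.2679 = 106.738.
Δq = 17.9144 − 5.2679 = 12.6465; wedge = 172.5 − 106.738 = 65.762.
DWL = ½ × 12.6465 × 65.762 = 415.83.

415.83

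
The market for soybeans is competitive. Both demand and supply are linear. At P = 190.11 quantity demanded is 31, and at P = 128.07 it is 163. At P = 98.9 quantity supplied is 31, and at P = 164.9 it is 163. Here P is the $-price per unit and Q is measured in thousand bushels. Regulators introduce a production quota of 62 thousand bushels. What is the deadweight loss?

$1926.86 thousand

Demand slope = (128.07 − 190.11)/(163 − 31) = −0.47, so P = 204.68 − 0.47Q.
Supply slope = (164.9 − 98.9)/(163 − 31) = 0.5, so P = 83.4 + 0.5Q.
Competitive equilibrium: 204.68 − 0.47Q = 83.4 + 0.5Q → Q* = 125.03093, P* = 145.91546.
At Q = 62: demand price = 204.68 − 0.47·62 = 175.54; supply price = 83.4 + 0.5·62 = 114.4.
ΔQ = 125.03093 − 62 = 63.03093; wedge = 175.54 − 114.4 = 61.14.
Deadweight loss = ½ × 63.03093 × 61.14 = $1926.86 thousand.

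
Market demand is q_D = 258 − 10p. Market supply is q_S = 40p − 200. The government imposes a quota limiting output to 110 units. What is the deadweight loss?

In inverse form: demand p = 25.8 − 0.1q, supply p = 5 + 0.025q.
Competitive equilibrium: 25.8 − 0.1q = 5 + 0.025q → q* = 166.4, p* = 9.16.
At q = 110: demand price = 25.8 − 0.1·110 = 14.8; supply price = 5 + 0.025·110 = 7.75.
Δq = 166.4 − 110 = 56.4; wedge = 14.8 − 7.75 = 7.05.
Welfare loss = ½ × 56.4 × 7.05 = 198.81.

198.81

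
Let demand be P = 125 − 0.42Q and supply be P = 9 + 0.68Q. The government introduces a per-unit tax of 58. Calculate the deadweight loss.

Competitive equilibrium: 125 − 0.42Q = 9 + 0.68Q → Q* = 105.4545, P* = 80.7091.
With the tax, the buyer price exceeds the seller price by 58: (125 − 0.42Q) − (9 + 0.68Q) = 58 → Q' = 52.7273.
ΔQ = 105.4545 − 52.7273 = 52.7272; the wedge equals the tax, 58.
Welfare loss = ½ × 52.7272 × 58 = 1529.09.

1529.09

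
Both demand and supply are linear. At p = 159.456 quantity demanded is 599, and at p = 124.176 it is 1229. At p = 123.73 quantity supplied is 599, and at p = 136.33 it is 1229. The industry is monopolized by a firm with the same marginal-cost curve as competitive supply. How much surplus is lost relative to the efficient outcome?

Demand slope = (124.176 − 159.456)/(1229 − 599) = −0.056, so p = 193 − 0.056q.
Supply slope = (136.33 − 123.73)/(1229 − 599) = 0.02, so p = 111.75 + 0.02q.
Competitive equilibrium: 193 − 0.056q = 111.75 + 0.02q → q* = 1069.0789, p* = 133.1316.
Marginal revenue: MR = 193 − 0.112q. Set MR = MC: 193 − 0.112q = 111.75 + 0.02q → q_m = 615.5303.
Price p_m = 193 − 0.056·615.5303 = 158.5303; MC(q_m) = 111.75 + 0.02·615.5303 = 124.0606.
Competitive q* = 1069.0789, so Δq = 453.5486; wedge = 158.5303 − 124.0606 = 34.4697.
Welfare loss = ½ × 453.5486 × 34.4697 = 7816.84.

7816.84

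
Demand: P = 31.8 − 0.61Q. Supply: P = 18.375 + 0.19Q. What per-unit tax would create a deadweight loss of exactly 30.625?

7

Competitive equilibrium: 31.8 − 0.61Q = 18.375 + 0.19Q → Q* = 16.7813, P* = 21.5634.
A tax t gives ΔQ = t/0.8 and wedge t, so DWL = t²/1.6.
t²/1.6 = 30.625 → t² = 49 → t = 7.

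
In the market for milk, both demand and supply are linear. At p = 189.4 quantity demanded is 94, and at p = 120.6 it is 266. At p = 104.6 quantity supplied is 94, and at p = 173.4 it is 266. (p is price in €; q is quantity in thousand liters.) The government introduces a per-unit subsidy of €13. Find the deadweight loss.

€105.625 thousand

Demand slope = (120.6 − 189.4)/(266 − 94) = −0.4, so p = 227 − 0.4q.
Supply slope = (173.4 − 104.6)/(266 − 94) = 0.4, so p = 67 + 0.4q.
Competitive equilibrium: 227 − 0.4q = 67 + 0.4q → q* = 200, p* = 147.
The subsidy lowers effective supply by 13: p = 54 + 0.4q.
New quantity: 227 − 0.4q = 54 + 0.4q → q' = 216.25.
Overproduction Δq = 216.25 − 200 = 16.25; wedge = subsidy = 13.
DWL = ½ × 16.25 × 13 = €105.625 thousand.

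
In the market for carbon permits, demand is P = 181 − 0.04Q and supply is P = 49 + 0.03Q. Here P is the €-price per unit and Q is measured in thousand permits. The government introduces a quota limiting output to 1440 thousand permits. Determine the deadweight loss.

€6953.14 thousand

Competitive equilibrium: 181 − 0.04Q = 49 + 0.03Q → Q* = 1885.7143, P* = 105.5714.
At Q = 1440: demand price = 181 − 0.04·1440 = 123.4; supply price = 49 + 0.03·1440 = 92.2.
ΔQ = 1885.7143 − 1440 = 445.7143; wedge = 123.4 − 92.2 = 31.2.
DWL = ½ × 445.7143 × 31.2 = €6953.14 thousand.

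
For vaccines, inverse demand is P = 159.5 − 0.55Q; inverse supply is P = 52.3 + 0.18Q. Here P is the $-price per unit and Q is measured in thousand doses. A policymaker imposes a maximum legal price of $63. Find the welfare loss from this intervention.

Competitive equilibrium: 159.5 − 0.55Q = 52.3 + 0.18Q → Q* = 146.8493, P* = 78.7329.
At the ceiling P = 63, quantity supplied = (63 − 52.3)/0.18 = 59.4444.
Willingness to pay at Q' = 59.4444: 159.5 − 0.55·59.4444 = 126.8056.
ΔQ = 146.8493 − 59.4444 = 87.4049; wedge = 126.8056 − 63 = 63.8056.
The triangle = ½ × 87.4049 × 63.8056 = $2788.46 thousand.

$2788.46 thousand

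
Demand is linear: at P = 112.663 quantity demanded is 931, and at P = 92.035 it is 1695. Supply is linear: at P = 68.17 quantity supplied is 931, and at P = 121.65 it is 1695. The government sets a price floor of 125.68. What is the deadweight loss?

Demand slope = (92.035 − 112.663)/(1695 − 931) = −0.027, so P = 137.8 − 0.027Q.
Supply slope = (121.65 − 68.17)/(1695 − 931) = 0.07, so P = 3 + 0.07Q.
Competitive equilibrium: 137.8 − 0.027Q = 3 + 0.07Q → Q* = 1389.69072, P* = 100.27835.
At the floor P = 125.68, quantity demanded = (137.8 − 125.68)/0.027 = 448.88889.
Sellers' marginal cost at Q' = 448.88889: 3 + 0.07·448.88889 = 34.42222.
ΔQ = 1389.69072 − 448.88889 = 940.80183; wedge = 125.68 − 34.42222 = 91.25778.
The triangle = ½ × 940.80183 × 91.25778 = 42927.74.

42927.74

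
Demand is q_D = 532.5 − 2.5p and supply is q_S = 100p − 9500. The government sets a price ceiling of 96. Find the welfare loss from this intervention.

In inverse form: demand p = 213 − 0.4q, supply p = 95 + 0.01q.
Competitive equilibrium: 213 − 0.4q = 95 + 0.01q → q* = 287.8049, p* = 97.878.
At the ceiling p = 96, quantity supplied = (96 − 95)/0.01 = 100.
Willingness to pay at q' = 100: 213 − 0.4·100 = 173.
Δq = 287.8049 − 100 = 187.8049; wedge = 173 − 96 = 77.
Welfare loss = ½ × 187.8049 × 77 = 7230.49.

7230.49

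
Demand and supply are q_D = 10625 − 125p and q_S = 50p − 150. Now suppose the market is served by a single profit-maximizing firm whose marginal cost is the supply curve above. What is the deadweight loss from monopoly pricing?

5929.45

In inverse form: demand p = 85 − 0.008q, supply p = 3 + 0.02q.
Competitive equilibrium: 85 − 0.008q = 3 + 0.02q → q* = 2928.5714, p* = 61.5714.
Marginal revenue: MR = 85 − 0.016q. Set MR = MC: 85 − 0.016q = 3 + 0.02q → q_m = 2277.7778.
Price p_m = 85 − 0.008·2277.7778 = 66.7778; MC(q_m) = 3 + 0.02·2277.7778 = 48.5556.
Competitive q* = 2928.5714, so Δq = 650.7936; wedge = 66.7778 − 48.5556 = 18.2222.
Deadweight loss = ½ × 650.7936 × 18.2222 = 5929.45.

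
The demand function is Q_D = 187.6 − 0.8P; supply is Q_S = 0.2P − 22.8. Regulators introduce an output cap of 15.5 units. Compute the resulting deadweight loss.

In inverse form: demand P = 234.5 − 1.25Q, supply P = 114 + 5Q.
Competitive equilibrium: 234.5 − 1.25Q = 114 + 5Q → Q* = 19.28, P* = 210.4.
At Q = 15.5: demand price = 234.5 − 1.25·15.5 = 215.125; supply price = 114 + 5·15.5 = 191.5.
ΔQ = 19.28 − 15.5 = 3.78; wedge = 215.125 − 191.5 = 23.625.
The triangle = ½ × 3.78 × 23.625 = 44.65.

44.65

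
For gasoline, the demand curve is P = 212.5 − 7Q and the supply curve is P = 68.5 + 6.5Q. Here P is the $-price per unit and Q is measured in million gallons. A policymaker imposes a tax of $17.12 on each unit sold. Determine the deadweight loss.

Competitive equilibrium: 212.5 − 7Q = 68.5 + 6.5Q → Q* = 10.6667, P* = 137.8333.
With the tax, the buyer price exceeds the seller price by 17.12: (212.5 − 7Q) − (68.5 + 6.5Q) = 17.12 → Q' = 9.3985.
ΔQ = 10.6667 − 9.3985 = 1.2682; the wedge equals the tax, 17.12.
Deadweight loss = ½ × 1.2682 × 17.12 = $10.86 million.

$10.86 million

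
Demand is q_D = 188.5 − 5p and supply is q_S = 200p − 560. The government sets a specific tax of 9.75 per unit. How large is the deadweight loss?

In inverse form: demand p = 37.7 − 0.2q, supply p = 2.8 + 0.005q.
Competitive equilibrium: 37.7 − 0.2q = 2.8 + 0.005q → q* = 170.2439, p* = 3.6512.
With the tax, the buyer price exceeds the seller price by 9.75: (37.7 − 0.2q) − (2.8 + 0.005q) = 9.75 → q' = 122.6829.
Δq = 170.2439 − 122.6829 = 47.561; the wedge equals the tax, 9.75.
Deadweight loss = ½ × 47.561 × 9.75 = 231.86.

231.86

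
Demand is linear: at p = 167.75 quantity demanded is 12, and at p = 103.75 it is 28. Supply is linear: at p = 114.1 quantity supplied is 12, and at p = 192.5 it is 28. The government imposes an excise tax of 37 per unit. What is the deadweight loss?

Demand slope = (103.75 − 167.75)/(28 − 12) = −4, so p = 215.75 − 4q.
Supply slope = (192.5 − 114.1)/(28 − 12) = 4.9, so p = 55.3 + 4.9q.
Competitive equilibrium: 215.75 − 4q = 55.3 + 4.9q → q* = 18.0281, p* = 143.6376.
With the tax, the buyer price exceeds the seller price by 37: (215.75 − 4q) − (55.3 + 4.9q) = 37 → q' = 13.8708.
Δq = 18.0281 − 13.8708 = 4.1573; the wedge equals the tax, 37.
Deadweight loss = ½ × 4.1573 × 37 = 76.91.

76.91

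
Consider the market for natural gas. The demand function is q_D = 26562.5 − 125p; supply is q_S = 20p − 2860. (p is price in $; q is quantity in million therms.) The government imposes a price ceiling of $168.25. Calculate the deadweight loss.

In inverse form: demand p = 212.5 − 0.008q, supply p = 143 + 0.05q.
Competitive equilibrium: 212.5 − 0.008q = 143 + 0.05q → q* = 1198.2759, p* = 202.9138.
At the ceiling p = 168.25, quantity supplied = (168.25 − 143)/0.05 = 505.
Willingness to pay at q' = 505: 212.5 − 0.008·505 = 208.46.
Δq = 1198.2759 − 505 = 693.2759; wedge = 208.46 − 168.25 = 40.21.
Deadweight loss = ½ × 693.2759 × 40.21 = $13938.31 million.

$13938.31 million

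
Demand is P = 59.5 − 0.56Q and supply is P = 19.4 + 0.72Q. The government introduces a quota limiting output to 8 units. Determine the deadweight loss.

348.29

Competitive equilibrium: 59.5 − 0.56Q = 19.4 + 0.72Q → Q* = 31.3281, P* = 41.9563.
At Q = 8: demand price = 59.5 − 0.56·8 = 55.02; supply price = 19.4 + 0.72·8 = 25.16.
ΔQ = 31.3281 − 8 = 23.3281; wedge = 55.02 − 25.16 = 29.86.
Deadweight loss = ½ × 23.3281 × 29.86 = 348.29.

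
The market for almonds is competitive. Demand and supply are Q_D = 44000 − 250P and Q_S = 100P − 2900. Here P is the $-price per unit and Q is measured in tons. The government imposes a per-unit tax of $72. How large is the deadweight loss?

$185142.86

In inverse form: demand P = 176 − 0.004Q, supply P = 29 + 0.01Q.
Competitive equilibrium: 176 − 0.004Q = 29 + 0.01Q → Q* = 10500, P* = 134.
With the tax, the buyer price exceeds the seller price by 72: (176 − 0.004Q) − (29 + 0.01Q) = 72 → Q' = 5357.1429.
ΔQ = 10500 − 5357.1429 = 5142.8571; the wedge equals the tax, 72.
Deadweight loss = ½ × 5142.8571 × 72 = $185142.86.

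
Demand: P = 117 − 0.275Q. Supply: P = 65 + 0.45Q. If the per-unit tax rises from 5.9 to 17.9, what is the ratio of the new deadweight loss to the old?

Competitive equilibrium: 117 − 0.275Q = 65 + 0.45Q → Q* = 71.7241, P* = 97.2759.
For a per-unit tax t: ΔQ = t/0.725, so DWL = ½·t·(t/0.725) = t²/1.45.
At t = 5.9: DWL = 24.007. At t = 17.9: DWL = 220.972.
Ratio = (17.9/5.9)² = 9.205.

9.205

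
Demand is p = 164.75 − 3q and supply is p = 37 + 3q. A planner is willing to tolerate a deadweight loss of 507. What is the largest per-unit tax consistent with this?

78

Competitive equilibrium: 164.75 − 3q = 37 + 3q → q* = 21.2917, p* = 100.875.
A tax t gives Δq = t/6 and wedge t, so DWL = t²/12.
t²/12 = 507 → t² = 6084 → t = 78.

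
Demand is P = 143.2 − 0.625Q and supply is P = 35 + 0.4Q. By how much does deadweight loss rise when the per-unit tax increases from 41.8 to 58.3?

Competitive equilibrium: 143.2 − 0.625Q = 35 + 0.4Q → Q* = 105.561, P* = 77.2244.
For a per-unit tax t: ΔQ = t/1.025, so DWL = ½·t·(t/1.025) = t²/2.05.
At t = 41.8: DWL = 852.312. At t = 58.3: DWL = 1657.995.
Increase = 1657.995 − 852.312 = 805.68.

805.68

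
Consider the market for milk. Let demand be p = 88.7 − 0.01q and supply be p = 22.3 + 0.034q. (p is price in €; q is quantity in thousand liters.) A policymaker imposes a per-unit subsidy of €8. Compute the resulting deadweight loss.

€727.27 thousand

Competitive equilibrium: 88.7 − 0.01q = 22.3 + 0.034q → q* = 1509.0909, p* = 73.6091.
The subsidy lowers effective supply by 8: p = 14.3 + 0.034q.
New quantity: 88.7 − 0.01q = 14.3 + 0.034q → q' = 1690.9091.
Overproduction Δq = 1690.9091 − 1509.0909 = 181.8182; wedge = subsidy = 8.
Welfare loss = ½ × 181.8182 × 8 = €727.27 thousand.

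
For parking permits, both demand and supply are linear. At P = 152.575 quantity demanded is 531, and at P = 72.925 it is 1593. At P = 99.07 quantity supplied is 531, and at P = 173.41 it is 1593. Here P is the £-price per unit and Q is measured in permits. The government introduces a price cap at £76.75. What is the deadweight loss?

Demand slope = (72.925 − 152.575)/(1593 − 531) = −0.075, so P = 192.4 − 0.075Q.
Supply slope = (173.41 − 99.07)/(1593 − 531) = 0.07, so P = 61.9 + 0.07Q.
Competitive equilibrium: 192.4 − 0.075Q = 61.9 + 0.07Q → Q* = 900, P* = 124.9.
At the ceiling P = 76.75, quantity supplied = (76.75 − 61.9)/0.07 = 212.1429.
Willingness to pay at Q' = 212.1429: 192.4 − 0.075·212.1429 = 176.4893.
ΔQ = 900 − 212.1429 = 687.8571; wedge = 176.4893 − 76.75 = 99.7393.
The triangle = ½ × 687.8571 × 99.7393 = £34303.19.

£34303.19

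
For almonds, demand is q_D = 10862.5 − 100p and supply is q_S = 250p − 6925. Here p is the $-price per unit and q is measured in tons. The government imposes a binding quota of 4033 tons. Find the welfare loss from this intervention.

In inverse form: demand p = 108.625 − 0.01q, supply p = 27.7 + 0.004q.
Competitive equilibrium: 108.625 − 0.01q = 27.7 + 0.004q → q* = 5780.3571, p* = 50.8214.
At q = 4033: demand price = 108.625 − 0.01·4033 = 68.295; supply price = 27.7 + 0.004·4033 = 43.832.
Δq = 5780.3571 − 4033 = 1747.3571; wedge = 68.295 − 43.832 = 24.463.
The triangle = ½ × 1747.3571 × 24.463 = $21372.80.

$21372.80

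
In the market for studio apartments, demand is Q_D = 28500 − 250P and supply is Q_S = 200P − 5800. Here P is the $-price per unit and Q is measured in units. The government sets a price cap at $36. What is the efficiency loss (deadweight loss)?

$291208.89

In inverse form: demand P = 114 − 0.004Q, supply P = 29 + 0.005Q.
Competitive equilibrium: 114 − 0.004Q = 29 + 0.005Q → Q* = 9444.4444, P* = 76.2222.
At the ceiling P = 36, quantity supplied = (36 − 29)/0.005 = 1400.
Willingness to pay at Q' = 1400: 114 − 0.004·1400 = 108.4.
ΔQ = 9444.4444 − 1400 = 8044.4444; wedge = 108.4 − 36 = 72.4.
The triangle = ½ × 8044.4444 × 72.4 = $291208.89.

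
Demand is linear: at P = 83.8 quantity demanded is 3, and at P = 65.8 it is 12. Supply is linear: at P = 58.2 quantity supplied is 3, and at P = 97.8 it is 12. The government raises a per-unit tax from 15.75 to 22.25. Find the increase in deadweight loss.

Demand slope = (65.8 − 83.8)/(12 − 3) = −2, so P = 89.8 − 2Q.
Supply slope = (97.8 − 58.2)/(12 − 3) = 4.4, so P = 45 + 4.4Q.
Competitive equilibrium: 89.8 − 2Q = 45 + 4.4Q → Q* = 7, P* = 75.8.
For a per-unit tax t: ΔQ = t/6.4, so DWL = ½·t·(t/6.4) = t²/12.8.
At t = 15.75: DWL = 19.38. At t = 22.25: DWL = 38.677.
Increase = 38.677 − 19.38 = 19.30.

19.30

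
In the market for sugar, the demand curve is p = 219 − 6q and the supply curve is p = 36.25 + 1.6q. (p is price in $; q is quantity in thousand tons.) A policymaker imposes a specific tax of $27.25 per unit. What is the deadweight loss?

$48.85 thousand

Competitive equilibrium: 219 − 6q = 36.25 + 1.6q → q* = 24.0461, p* = 74.7237.
With the tax, the buyer price exceeds the seller price by 27.25: (219 − 6q) − (36.25 + 1.6q) = 27.25 → q' = 20.4605.
Δq = 24.0461 − 20.4605 = 3.5856; the wedge equals the tax, 27.25.
DWL = ½ × 3.5856 × 27.25 = $48.85 thousand.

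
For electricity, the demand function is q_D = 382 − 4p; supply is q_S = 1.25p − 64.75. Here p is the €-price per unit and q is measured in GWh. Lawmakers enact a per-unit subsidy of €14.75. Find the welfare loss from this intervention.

In inverse form: demand p = 95.5 − 0.25q, supply p = 51.8 + 0.8q.
Competitive equilibrium: 95.5 − 0.25q = 51.8 + 0.8q → q* = 41.619, p* = 85.0952.
The subsidy lowers effective supply by 14.75: p = 37.05 + 0.8q.
New quantity: 95.5 − 0.25q = 37.05 + 0.8q → q' = 55.6667.
Overproduction Δq = 55.6667 − 41.619 = 14.0477; wedge = subsidy = 14.75.
Deadweight loss = ½ × 14.0477 × 14.75 = €103.60.

€103.60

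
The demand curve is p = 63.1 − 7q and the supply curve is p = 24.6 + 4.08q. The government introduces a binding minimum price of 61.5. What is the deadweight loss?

58.38

Competitive equilibrium: 63.1 − 7q = 24.6 + 4.08q → q* = 3.4747, p* = 38.7769.
At the floor p = 61.5, quantity demanded = (63.1 − 61.5)/7 = 0.2286.
Sellers' marginal cost at q' = 0.2286: 24.6 + 4.08·0.2286 = 25.5327.
Δq = 3.4747 − 0.2286 = 3.2461; wedge = 61.5 − 25.5327 = 35.9673.
DWL = ½ × 3.2461 × 35.9673 = 58.38.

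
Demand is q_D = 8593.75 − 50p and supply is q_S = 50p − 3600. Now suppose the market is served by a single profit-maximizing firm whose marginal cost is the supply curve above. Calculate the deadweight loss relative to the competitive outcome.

13854.19

In inverse form: demand p = 171.875 − 0.02q, supply p = 72 + 0.02q.
Competitive equilibrium: 171.875 − 0.02q = 72 + 0.02q → q* = 2496.875, p* = 121.9375.
Marginal revenue: MR = 171.875 − 0.04q. Set MR = MC: 171.875 − 0.04q = 72 + 0.02q → q_m = 1664.58333.
Price p_m = 171.875 − 0.02·1664.58333 = 138.58333; MC(q_m) = 72 + 0.02·1664.58333 = 105.29167.
Competitive q* = 2496.875, so Δq = 832.29167; wedge = 138.58333 − 105.29167 = 33.29166.
The triangle = ½ × 832.29167 × 33.29166 = 13854.19.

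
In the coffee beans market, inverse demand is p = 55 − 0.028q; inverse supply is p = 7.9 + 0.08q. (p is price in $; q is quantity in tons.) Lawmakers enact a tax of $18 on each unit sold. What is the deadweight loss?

$1500

Competitive equilibrium: 55 − 0.028q = 7.9 + 0.08q → q* = 436.1111, p* = 42.7889.
With the tax, the buyer price exceeds the seller price by 18: (55 − 0.028q) − (7.9 + 0.08q) = 18 → q' = 269.4444.
Δq = 436.1111 − 269.4444 = 166.6667; the wedge equals the tax, 18.
The triangle = ½ × 166.6667 × 18 = $1500.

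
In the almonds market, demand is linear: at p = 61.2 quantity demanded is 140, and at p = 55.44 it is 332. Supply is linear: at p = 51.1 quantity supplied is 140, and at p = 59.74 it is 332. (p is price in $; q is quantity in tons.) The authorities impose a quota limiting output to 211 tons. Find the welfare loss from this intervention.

$152

Demand slope = (55.44 − 61.2)/(332 − 140) = −0.03, so p = 65.4 − 0.03q.
Supply slope = (59.74 − 51.1)/(332 − 140) = 0.045, so p = 44.8 + 0.045q.
Competitive equilibrium: 65.4 − 0.03q = 44.8 + 0.045q → q* = 274.6667, p* = 57.16.
At q = 211: demand price = 65.4 − 0.03·211 = 59.07; supply price = 44.8 + 0.045·211 = 54.295.
Δq = 274.6667 − 211 = 63.6667; wedge = 59.07 − 54.295 = 4.775.
DWL = ½ × 63.6667 × 4.775 = $152.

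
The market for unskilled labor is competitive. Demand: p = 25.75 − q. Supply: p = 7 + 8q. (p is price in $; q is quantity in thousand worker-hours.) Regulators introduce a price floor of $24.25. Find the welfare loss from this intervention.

Competitive equilibrium: 25.75 − q = 7 + 8q → q* = 2.0833, p* = 23.6667.
At the floor p = 24.25, quantity demanded = (25.75 − 24.25)/1 = 1.5.
Sellers' marginal cost at q' = 1.5: 7 + 8·1.5 = 19.
Δq = 2.0833 − 1.5 = 0.5833; wedge = 24.25 − 19 = 5.25.
Welfare loss = ½ × 0.5833 × 5.25 = $1.53 thousand.

$1.53 thousand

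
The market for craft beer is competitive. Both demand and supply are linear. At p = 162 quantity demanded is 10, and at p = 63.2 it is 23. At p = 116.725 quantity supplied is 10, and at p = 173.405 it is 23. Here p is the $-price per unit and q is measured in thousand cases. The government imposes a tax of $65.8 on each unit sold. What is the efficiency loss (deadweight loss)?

Demand slope = (63.2 − 162)/(23 − 10) = −7.6, so p = 238 − 7.6q.
Supply slope = (173.405 − 116.725)/(23 − 10) = 4.36, so p = 73.125 + 4.36q.
Competitive equilibrium: 238 − 7.6q = 73.125 + 4.36q → q* = 13.78554, p* = 133.22993.
With the tax, the buyer price exceeds the seller price by 65.8: (238 − 7.6q) − (73.125 + 4.36q) = 65.8 → q' = 8.28386.
Δq = 13.78554 − 8.28386 = 5.50168; the wedge equals the tax, 65.8.
DWL = ½ × 5.50168 × 65.8 = $181.01 thousand.

$181.01 thousand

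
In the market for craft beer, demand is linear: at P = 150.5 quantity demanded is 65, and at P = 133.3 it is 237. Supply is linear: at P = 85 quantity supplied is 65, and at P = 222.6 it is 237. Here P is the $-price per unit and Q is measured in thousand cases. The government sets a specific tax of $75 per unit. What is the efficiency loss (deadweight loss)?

Demand slope = (133.3 − 150.5)/(237 − 65) = −0.1, so P = 157 − 0.1Q.
Supply slope = (222.6 − 85)/(237 − 65) = 0.8, so P = 33 + 0.8Q.
Competitive equilibrium: 157 − 0.1Q = 33 + 0.8Q → Q* = 137.7778, P* = 143.2222.
With the tax, the buyer price exceeds the seller price by 75: (157 − 0.1Q) − (33 + 0.8Q) = 75 → Q' = 54.4444.
ΔQ = 137.7778 − 54.4444 = 83.3334; the wedge equals the tax, 75.
Deadweight loss = ½ × 83.3334 × 75 = $3125 thousand.

$3125 thousand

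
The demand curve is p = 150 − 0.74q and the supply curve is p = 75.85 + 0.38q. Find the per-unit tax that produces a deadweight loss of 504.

33.6

Competitive equilibrium: 150 − 0.74q = 75.85 + 0.38q → q* = 66.2054, p* = 101.008.
A tax t gives Δq = t/1.12 and wedge t, so DWL = t²/2.24.
t²/2.24 = 504 → t² = 1128.96 → t = 33.6.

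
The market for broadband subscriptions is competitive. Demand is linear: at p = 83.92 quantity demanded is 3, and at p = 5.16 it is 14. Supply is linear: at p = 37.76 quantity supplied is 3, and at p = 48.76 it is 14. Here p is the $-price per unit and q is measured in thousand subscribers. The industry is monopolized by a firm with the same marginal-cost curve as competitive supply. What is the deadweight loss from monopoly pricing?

Demand slope = (5.16 − 83.92)/(14 − 3) = −7.16, so p = 105.4 − 7.16q.
Supply slope = (48.76 − 37.76)/(14 − 3) = 1, so p = 34.76 + q.
Competitive equilibrium: 105.4 − 7.16q = 34.76 + q → q* = 8.6569, p* = 43.4169.
Marginal revenue: MR = 105.4 − 14.32q. Set MR = MC: 105.4 − 14.32q = 34.76 + q → q_m = 4.611.
Price p_m = 105.4 − 7.16·4.611 = 72.3852; MC(q_m) = 34.76 + 1·4.611 = 39.371.
Competitive q* = 8.6569, so Δq = 4.0459; wedge = 72.3852 − 39.371 = 33.0142.
Deadweight loss = ½ × 4.0459 × 33.0142 = $66.79 thousand.

$66.79 thousand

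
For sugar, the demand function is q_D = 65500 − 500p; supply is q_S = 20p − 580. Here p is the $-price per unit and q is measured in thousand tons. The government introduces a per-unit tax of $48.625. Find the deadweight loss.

$22734.53 thousand

In inverse form: demand p = 131 − 0.002q, supply p = 29 + 0.05q.
Competitive equilibrium: 131 − 0.002q = 29 + 0.05q → q* = 1961.5385, p* = 127.0769.
With the tax, the buyer price exceeds the seller price by 48.625: (131 − 0.002q) − (29 + 0.05q) = 48.625 → q' = 1026.4423.
Δq = 1961.5385 − 1026.4423 = 935.0962; the wedge equals the tax, 48.625.
Deadweight loss = ½ × 935.0962 × 48.625 = $22734.53 thousand.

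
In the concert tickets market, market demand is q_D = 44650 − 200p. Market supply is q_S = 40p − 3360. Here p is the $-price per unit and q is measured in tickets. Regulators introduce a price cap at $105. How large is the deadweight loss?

In inverse form: demand p = 223.25 − 0.005q, supply p = 84 + 0.025q.
Competitive equilibrium: 223.25 − 0.005q = 84 + 0.025q → q* = 4641.6667, p* = 200.0417.
At the ceiling p = 105, quantity supplied = (105 − 84)/0.025 = 840.
Willingness to pay at q' = 840: 223.25 − 0.005·840 = 219.05.
Δq = 4641.6667 − 840 = 3801.6667; wedge = 219.05 − 105 = 114.05.
Welfare loss = ½ × 3801.6667 × 114.05 = $216790.04.

$216790.04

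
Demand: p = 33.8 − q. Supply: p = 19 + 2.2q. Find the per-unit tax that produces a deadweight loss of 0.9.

Competitive equilibrium: 33.8 − q = 19 + 2.2q → q* = 4.625, p* = 29.175.
A tax t gives Δq = t/3.2 and wedge t, so DWL = t²/6.4.
t²/6.4 = 0.9 → t² = 5.76 → t = 2.4.

2.4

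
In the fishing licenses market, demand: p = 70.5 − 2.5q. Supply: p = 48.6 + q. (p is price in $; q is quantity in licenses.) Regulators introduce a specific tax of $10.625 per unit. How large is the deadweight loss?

$16.13

Competitive equilibrium: 70.5 − 2.5q = 48.6 + q → q* = 6.2571, p* = 54.8571.
With the tax, the buyer price exceeds the seller price by 10.625: (70.5 − 2.5q) − (48.6 + q) = 10.625 → q' = 3.2214.
Δq = 6.2571 − 3.2214 = 3.0357; the wedge equals the tax, 10.625.
Welfare loss = ½ × 3.0357 × 10.625 = $16.13.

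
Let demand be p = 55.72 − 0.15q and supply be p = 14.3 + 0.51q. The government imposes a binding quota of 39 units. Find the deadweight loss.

186.26

Competitive equilibrium: 55.72 − 0.15q = 14.3 + 0.51q → q* = 62.7576, p* = 46.3064.
At q = 39: demand price = 55.72 − 0.15·39 = 49.87; supply price = 14.3 + 0.51·39 = 34.19.
Δq = 62.7576 − 39 = 23.7576; wedge = 49.87 − 34.19 = 15.68.
DWL = ½ × 23.7576 × 15.68 = 186.26.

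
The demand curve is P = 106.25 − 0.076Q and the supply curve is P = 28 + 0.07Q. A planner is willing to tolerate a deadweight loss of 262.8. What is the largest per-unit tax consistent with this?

8.76

Competitive equilibrium: 106.25 − 0.076Q = 28 + 0.07Q → Q* = 535.9589, P* = 65.5171.
A tax t gives ΔQ = t/0.146 and wedge t, so DWL = t²/0.292.
t²/0.292 = 262.8 → t² = 76.7376 → t = 8.76.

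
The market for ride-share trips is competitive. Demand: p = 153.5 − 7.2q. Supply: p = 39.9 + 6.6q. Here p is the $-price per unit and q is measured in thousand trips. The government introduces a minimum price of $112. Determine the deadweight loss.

$42.03 thousand

Competitive equilibrium: 153.5 − 7.2q = 39.9 + 6.6q → q* = 8.2319, p* = 94.2304.
At the floor p = 112, quantity demanded = (153.5 − 112)/7.2 = 5.7639.
Sellers' marginal cost at q' = 5.7639: 39.9 + 6.6·5.7639 = 77.9417.
Δq = 8.2319 − 5.7639 = 2.468; wedge = 112 − 77.9417 = 34.0583.
Welfare loss = ½ × 2.468 × 34.0583 = $42.03 thousand.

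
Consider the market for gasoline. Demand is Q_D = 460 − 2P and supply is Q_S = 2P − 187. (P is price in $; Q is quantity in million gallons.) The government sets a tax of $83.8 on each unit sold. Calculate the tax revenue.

In inverse form: demand P = 230 − 0.5Q, supply P = 93.5 + 0.5Q.
Competitive equilibrium: 230 − 0.5Q = 93.5 + 0.5Q → Q* = 136.5, P* = 161.75.
With the tax, the buyer price exceeds the seller price by 83.8: (230 − 0.5Q) − (93.5 + 0.5Q) = 83.8 → Q' = 52.7.
Tax revenue = 83.8 × 52.7 = $4416.26 million.

$4416.26 million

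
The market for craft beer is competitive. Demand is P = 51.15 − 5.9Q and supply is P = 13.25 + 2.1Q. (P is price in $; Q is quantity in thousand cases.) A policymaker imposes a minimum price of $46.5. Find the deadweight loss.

Competitive equilibrium: 51.15 − 5.9Q = 13.25 + 2.1Q → Q* = 4.7375, P* = 23.1988.
At the floor P = 46.5, quantity demanded = (51.15 − 46.5)/5.9 = 0.7881.
Sellers' marginal cost at Q' = 0.7881: 13.25 + 2.1·0.7881 = 14.905.
ΔQ = 4.7375 − 0.7881 = 3.9494; wedge = 46.5 − 14.905 = 31.595.
DWL = ½ × 3.9494 × 31.595 = $62.39 thousand.

$62.39 thousand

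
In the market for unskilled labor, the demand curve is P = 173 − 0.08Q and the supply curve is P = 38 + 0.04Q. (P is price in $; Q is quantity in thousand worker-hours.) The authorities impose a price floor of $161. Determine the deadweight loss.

Competitive equilibrium: 173 − 0.08Q = 38 + 0.04Q → Q* = 1125, P* = 83.
At the floor P = 161, quantity demanded = (173 − 161)/0.08 = 150.
Sellers' marginal cost at Q' = 150: 38 + 0.04·150 = 44.
ΔQ = 1125 − 150 = 975; wedge = 161 − 44 = 117.
Welfare loss = ½ × 975 × 117 = $57037.50 thousand.

$57037.50 thousand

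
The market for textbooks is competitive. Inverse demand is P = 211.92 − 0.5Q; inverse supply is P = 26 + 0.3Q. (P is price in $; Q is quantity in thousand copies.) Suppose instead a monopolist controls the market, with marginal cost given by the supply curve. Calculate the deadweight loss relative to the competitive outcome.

$3195.84 thousand

Competitive equilibrium: 211.92 − 0.5Q = 26 + 0.3Q → Q* = 232.4, P* = 95.72.
Marginal revenue: MR = 211.92 − Q. Set MR = MC: 211.92 − Q = 26 + 0.3Q → Q_m = 143.0154.
Price P_m = 211.92 − 0.5·143.0154 = 140.4123; MC(Q_m) = 26 + 0.3·143.0154 = 68.9046.
Competitive Q* = 232.4, so ΔQ = 89.3846; wedge = 140.4123 − 68.9046 = 71.5077.
Welfare loss = ½ × 89.3846 × 71.5077 = $3195.84 thousand.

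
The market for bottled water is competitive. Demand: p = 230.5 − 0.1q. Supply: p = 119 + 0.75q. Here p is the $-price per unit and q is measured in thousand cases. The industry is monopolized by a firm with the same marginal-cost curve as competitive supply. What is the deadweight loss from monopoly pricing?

Competitive equilibrium: 230.5 − 0.1q = 119 + 0.75q → q* = 131.1765, p* = 217.3824.
Marginal revenue: MR = 230.5 − 0.2q. Set MR = MC: 230.5 − 0.2q = 119 + 0.75q → q_m = 117.3684.
Price p_m = 230.5 − 0.1·117.3684 = 218.7632; MC(q_m) = 119 + 0.75·117.3684 = 207.0263.
Competitive q* = 131.1765, so Δq = 13.8081; wedge = 218.7632 − 207.0263 = 11.7369.
Welfare loss = ½ × 13.8081 × 11.7369 = $81.03 thousand.

$81.03 thousand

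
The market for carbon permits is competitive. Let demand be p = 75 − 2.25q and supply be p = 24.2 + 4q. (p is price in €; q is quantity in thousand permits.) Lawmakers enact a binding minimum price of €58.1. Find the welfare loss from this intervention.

Competitive equilibrium: 75 − 2.25q = 24.2 + 4q → q* = 8.128, p* = 56.712.
At the floor p = 58.1, quantity demanded = (75 − 58.1)/2.25 = 7.5111.
Sellers' marginal cost at q' = 7.5111: 24.2 + 4·7.5111 = 54.2444.
Δq = 8.128 − 7.5111 = 0.6169; wedge = 58.1 − 54.2444 = 3.8556.
DWL = ½ × 0.6169 × 3.8556 = €1.19 thousand.

€1.19 thousand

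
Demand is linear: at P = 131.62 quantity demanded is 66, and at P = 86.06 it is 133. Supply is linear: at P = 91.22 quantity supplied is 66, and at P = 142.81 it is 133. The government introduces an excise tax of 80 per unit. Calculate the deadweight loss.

Demand slope = (86.06 − 131.62)/(133 − 66) = −0.68, so P = 176.5 − 0.68Q.
Supply slope = (142.81 − 91.22)/(133 − 66) = 0.77, so P = 40.4 + 0.77Q.
Competitive equilibrium: 176.5 − 0.68Q = 40.4 + 0.77Q → Q* = 93.8621, P* = 112.6738.
With the tax, the buyer price exceeds the seller price by 80: (176.5 − 0.68Q) − (40.4 + 0.77Q) = 80 → Q' = 38.6897.
ΔQ = 93.8621 − 38.6897 = 55.1724; the wedge equals the tax, 80.
Deadweight loss = ½ × 55.1724 × 80 = 2206.90.

2206.90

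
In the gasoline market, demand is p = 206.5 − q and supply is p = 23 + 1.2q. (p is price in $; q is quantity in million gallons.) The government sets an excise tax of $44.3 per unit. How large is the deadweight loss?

Competitive equilibrium: 206.5 − q = 23 + 1.2q → q* = 83.4091, p* = 123.0909.
With the tax, the buyer price exceeds the seller price by 44.3: (206.5 − q) − (23 + 1.2q) = 44.3 → q' = 63.2727.
Δq = 83.4091 − 63.2727 = 20.1364; the wedge equals the tax, 44.3.
Welfare loss = ½ × 20.1364 × 44.3 = $446.02 million.

$446.02 million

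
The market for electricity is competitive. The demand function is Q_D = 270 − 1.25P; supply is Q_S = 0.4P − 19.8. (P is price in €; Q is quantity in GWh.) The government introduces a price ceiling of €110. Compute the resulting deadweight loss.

€1137.35

In inverse form: demand P = 216 − 0.8Q, supply P = 49.5 + 2.5Q.
Competitive equilibrium: 216 − 0.8Q = 49.5 + 2.5Q → Q* = 50.45455, P* = 175.63636.
At the ceiling P = 110, quantity supplied = (110 − 49.5)/2.5 = 24.2.
Willingness to pay at Q' = 24.2: 216 − 0.8·24.2 = 196.64.
ΔQ = 50.45455 − 24.2 = 26.25455; wedge = 196.64 − 110 = 86.64.
DWL = ½ × 26.25455 × 86.64 = €1137.35.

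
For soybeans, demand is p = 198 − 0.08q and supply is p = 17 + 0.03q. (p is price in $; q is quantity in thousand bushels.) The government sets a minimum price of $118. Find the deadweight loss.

Competitive equilibrium: 198 − 0.08q = 17 + 0.03q → q* = 1645.45455, p* = 66.36364.
At the floor p = 118, quantity demanded = (198 − 118)/0.08 = 1000.
Sellers' marginal cost at q' = 1000: 17 + 0.03·1000 = 47.
Δq = 1645.45455 − 1000 = 645.45455; wedge = 118 − 47 = 71.
Welfare loss = ½ × 645.45455 × 71 = $22913.64 thousand.

$22913.64 thousand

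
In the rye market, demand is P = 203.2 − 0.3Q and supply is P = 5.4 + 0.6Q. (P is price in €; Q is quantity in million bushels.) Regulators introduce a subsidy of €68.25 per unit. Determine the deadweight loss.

Competitive equilibrium: 203.2 − 0.3Q = 5.4 + 0.6Q → Q* = 219.7778, P* = 137.2667.
The subsidy lowers effective supply by 68.25: P = 0.6Q − 62.85.
New quantity: 203.2 − 0.3Q = 0.6Q − 62.85 → Q' = 295.6111.
Overproduction ΔQ = 295.6111 − 219.7778 = 75.8333; wedge = subsidy = 68.25.
Welfare loss = ½ × 75.8333 × 68.25 = €2587.81 million.

€2587.81 million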